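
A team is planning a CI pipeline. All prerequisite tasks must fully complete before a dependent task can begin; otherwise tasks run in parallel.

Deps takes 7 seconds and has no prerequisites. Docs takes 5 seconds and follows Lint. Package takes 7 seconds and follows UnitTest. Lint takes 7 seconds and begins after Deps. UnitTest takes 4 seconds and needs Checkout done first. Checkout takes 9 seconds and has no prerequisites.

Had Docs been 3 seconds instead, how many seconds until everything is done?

20

Actual critical path: Checkout→UnitTest→Package = 9+4+7 = 20 ⇒ 20 seconds.
Docs is off the critical path — its longest chain is 19 seconds, giving 1 of slack.
That remains the longest chain; total 20 seconds.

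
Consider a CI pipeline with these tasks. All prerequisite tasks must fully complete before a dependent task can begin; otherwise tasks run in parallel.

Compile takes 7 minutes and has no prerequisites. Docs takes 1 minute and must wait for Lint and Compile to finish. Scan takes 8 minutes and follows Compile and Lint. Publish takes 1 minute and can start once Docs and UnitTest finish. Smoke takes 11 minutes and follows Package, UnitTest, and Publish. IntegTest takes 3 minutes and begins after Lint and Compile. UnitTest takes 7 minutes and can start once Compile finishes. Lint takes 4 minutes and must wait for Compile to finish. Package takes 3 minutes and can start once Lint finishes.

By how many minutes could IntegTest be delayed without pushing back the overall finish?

12

Critical path: Compile→UnitTest→Publish→Smoke = 7+7+1+11 = 26, so the finish is 26 minutes.
Longest path through IntegTest: 14 minutes (earliest finish 14, latest finish 26).
So IntegTest can slip 26 − 14 = 12 minutes.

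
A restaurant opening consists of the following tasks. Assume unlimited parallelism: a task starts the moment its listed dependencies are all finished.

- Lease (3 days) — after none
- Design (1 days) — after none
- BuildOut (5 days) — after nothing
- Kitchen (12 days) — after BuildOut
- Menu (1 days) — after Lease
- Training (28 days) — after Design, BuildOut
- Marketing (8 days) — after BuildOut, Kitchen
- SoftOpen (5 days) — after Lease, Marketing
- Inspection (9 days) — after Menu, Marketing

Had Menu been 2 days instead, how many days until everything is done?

34

As given, the longest chain is BuildOut→Kitchen→Marketing→Inspection = 5+12+8+9 = 34, so the finish is 34 days.
The longest path through Menu is only 13 days, so Menu has float 21.
The critical path is still BuildOut→Kitchen→Marketing→Inspection; finish is now 34 days.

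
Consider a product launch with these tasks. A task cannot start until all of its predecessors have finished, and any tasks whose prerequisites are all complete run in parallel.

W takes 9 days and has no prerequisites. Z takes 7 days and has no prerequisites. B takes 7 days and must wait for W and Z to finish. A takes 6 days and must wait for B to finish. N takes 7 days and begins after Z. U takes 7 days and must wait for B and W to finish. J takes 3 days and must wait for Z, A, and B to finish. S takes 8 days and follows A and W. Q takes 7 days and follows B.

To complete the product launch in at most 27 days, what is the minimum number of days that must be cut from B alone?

3

Current finish: 30 days; target: 27.
B is on every critical path, so each day cut from B cuts the finish by one (this holds down to a finish of 24).
Need 30 − 27 = 3 days off B → B becomes 4 days, finish becomes 27.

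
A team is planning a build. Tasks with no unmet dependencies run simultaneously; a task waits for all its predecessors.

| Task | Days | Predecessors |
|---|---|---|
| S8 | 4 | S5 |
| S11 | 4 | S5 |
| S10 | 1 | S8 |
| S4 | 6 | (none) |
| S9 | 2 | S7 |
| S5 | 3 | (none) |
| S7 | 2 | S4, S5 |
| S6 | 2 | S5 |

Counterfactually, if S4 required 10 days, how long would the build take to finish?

Critical path before the change: S4→S7→S9 = 6+2+2 = 10 giving 10 days.
S4 is on the critical path; changing it to 10 makes that path 14 days.
That remains the longest chain; total 14 days.

14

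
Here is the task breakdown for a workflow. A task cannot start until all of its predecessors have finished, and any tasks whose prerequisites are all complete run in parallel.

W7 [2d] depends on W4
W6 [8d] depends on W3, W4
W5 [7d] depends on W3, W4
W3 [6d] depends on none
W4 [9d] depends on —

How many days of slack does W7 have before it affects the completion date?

W4→W6 = 9+8 = 17 sets the makespan at 17 days.
The longest chain containing W7 totals 11 days.
So W7 can slip 17 − 11 = 6 days.

6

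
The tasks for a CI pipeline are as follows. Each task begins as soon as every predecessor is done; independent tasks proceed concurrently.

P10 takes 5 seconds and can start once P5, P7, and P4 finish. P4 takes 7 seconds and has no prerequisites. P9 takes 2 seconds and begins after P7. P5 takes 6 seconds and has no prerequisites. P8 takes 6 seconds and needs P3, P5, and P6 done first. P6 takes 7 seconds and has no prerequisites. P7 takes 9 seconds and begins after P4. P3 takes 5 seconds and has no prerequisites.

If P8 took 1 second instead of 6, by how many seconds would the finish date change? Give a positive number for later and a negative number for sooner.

0

The binding path is P4→P7→P10 = 7+9+5 = 21; finish at 21 seconds.
P8 is off the critical path — its longest chain is 13 seconds, giving 8 of slack.
That remains the longest chain; total 21 seconds.
Change in finish: 21 − 21 = +0 seconds.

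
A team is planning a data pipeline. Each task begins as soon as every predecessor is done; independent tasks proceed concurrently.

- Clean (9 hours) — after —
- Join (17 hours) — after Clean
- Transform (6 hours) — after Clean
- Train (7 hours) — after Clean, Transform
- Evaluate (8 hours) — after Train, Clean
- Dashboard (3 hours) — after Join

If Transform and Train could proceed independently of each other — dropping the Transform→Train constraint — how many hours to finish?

29

Before: longest chain Clean→Transform→Train→Evaluate = 9+6+7+8 = 30, finish 30.
Without Transform→Train, Train's earliest start moves from 15 to 9.
New critical path: Clean→Join→Dashboard = 9+17+3 = 29 ⇒ 29 hours.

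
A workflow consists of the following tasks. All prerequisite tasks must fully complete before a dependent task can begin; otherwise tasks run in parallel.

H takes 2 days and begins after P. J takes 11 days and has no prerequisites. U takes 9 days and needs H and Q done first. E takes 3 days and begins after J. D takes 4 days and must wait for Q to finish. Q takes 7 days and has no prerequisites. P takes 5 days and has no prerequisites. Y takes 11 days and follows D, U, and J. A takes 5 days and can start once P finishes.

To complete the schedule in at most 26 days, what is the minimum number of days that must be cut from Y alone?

Current finish: 27 days; target: 26.
Y is on every critical path, so each day cut from Y cuts the finish by one (this holds down to a finish of 17).
Need 27 − 26 = 1 day off Y → Y becomes 10 days, finish becomes 26.

1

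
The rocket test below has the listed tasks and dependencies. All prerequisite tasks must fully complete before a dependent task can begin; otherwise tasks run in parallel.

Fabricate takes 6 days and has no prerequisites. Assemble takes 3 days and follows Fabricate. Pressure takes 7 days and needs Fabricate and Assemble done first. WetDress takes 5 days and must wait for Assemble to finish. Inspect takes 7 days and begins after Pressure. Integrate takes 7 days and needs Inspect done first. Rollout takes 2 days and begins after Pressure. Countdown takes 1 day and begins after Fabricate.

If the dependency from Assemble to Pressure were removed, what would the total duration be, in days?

27

With the dependency in place, Fabricate→Assemble→Pressure→Inspect→Integrate = 6+3+7+7+7 = 30 sets the finish at 30 days.
Without Assemble→Pressure, Pressure's earliest start moves from 9 to 6.
The longest chain is now Fabricate→Pressure→Inspect→Integrate = 6+7+7+7 = 27, so the schedule takes 27 days.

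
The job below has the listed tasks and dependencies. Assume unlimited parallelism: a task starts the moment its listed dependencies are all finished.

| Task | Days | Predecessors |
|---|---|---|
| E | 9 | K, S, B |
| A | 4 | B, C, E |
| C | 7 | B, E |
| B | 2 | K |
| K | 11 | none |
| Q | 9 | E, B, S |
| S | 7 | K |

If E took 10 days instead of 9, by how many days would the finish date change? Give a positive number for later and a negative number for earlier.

1

As given, the longest chain is K→S→E→C→A = 11+7+9+7+4 = 38, so the finish is 38 days.
E lies on that path, so at 10 days the path becomes 39 days.
That remains the longest chain; total 39 days.
Change in finish: 39 − 38 = +1 days.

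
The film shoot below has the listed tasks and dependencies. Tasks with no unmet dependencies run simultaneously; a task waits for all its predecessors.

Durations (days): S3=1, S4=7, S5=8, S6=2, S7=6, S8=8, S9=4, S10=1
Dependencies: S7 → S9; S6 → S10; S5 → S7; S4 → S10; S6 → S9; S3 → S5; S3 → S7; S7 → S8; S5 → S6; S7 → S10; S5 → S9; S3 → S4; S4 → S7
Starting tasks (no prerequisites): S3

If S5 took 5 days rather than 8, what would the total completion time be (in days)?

22

Critical path before the change: S3→S5→S7→S8 = 1+8+6+8 = 23 giving 23 days.
S5 lies on that path, so at 5 days the path becomes 20 days.
Now S3→S4→S7→S8 = 1+7+6+8 = 22 is longest, so the finish becomes 22 days.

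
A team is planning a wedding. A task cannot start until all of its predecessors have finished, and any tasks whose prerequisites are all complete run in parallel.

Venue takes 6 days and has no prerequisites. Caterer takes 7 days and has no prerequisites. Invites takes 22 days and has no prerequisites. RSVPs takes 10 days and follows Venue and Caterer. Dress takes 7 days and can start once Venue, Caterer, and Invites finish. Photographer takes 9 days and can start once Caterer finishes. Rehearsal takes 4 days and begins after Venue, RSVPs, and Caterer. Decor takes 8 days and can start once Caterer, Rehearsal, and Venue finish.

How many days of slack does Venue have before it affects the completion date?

1

Critical path: Caterer→RSVPs→Rehearsal→Decor = 7+10+4+8 = 29, so the finish is 29 days.
Venue finishes as early as 6 and must finish by 7.
Slack of Venue = 1 − 0 = 1 day.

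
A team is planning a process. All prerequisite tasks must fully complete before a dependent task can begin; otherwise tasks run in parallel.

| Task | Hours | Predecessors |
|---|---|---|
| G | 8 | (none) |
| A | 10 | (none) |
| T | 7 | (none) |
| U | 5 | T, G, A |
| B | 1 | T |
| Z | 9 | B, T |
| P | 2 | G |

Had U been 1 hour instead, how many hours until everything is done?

Baseline: T→B→Z = 7+1+9 = 17 → 17 hours.
U has 2 hours of float (longest path through it is 15).
The critical path is still T→B→Z; finish is now 17 hours.

17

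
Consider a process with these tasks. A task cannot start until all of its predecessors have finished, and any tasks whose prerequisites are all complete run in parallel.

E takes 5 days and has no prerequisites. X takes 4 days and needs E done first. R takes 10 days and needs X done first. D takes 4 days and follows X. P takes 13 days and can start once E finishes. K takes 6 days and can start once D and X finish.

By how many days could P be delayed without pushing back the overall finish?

1

Critical path: E→X→R = 5+4+10 = 19, so the finish is 19 days.
Longest path through P: 18 days (earliest finish 18, latest finish 19).
Float = 19 − 18 = 1.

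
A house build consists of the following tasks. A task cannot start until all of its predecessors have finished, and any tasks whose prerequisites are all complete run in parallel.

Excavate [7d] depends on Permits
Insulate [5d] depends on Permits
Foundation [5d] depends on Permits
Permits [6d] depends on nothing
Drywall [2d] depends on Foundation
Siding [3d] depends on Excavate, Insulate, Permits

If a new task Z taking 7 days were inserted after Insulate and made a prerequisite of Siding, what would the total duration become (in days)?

Originally the plan takes 16 days.
With Z inserted, Siding now waits for max(Excavate, Insulate, Permits, Z).
New critical path: Permits→Insulate→Z→Siding = 6+5+7+3 = 21 ⇒ 21 days.

21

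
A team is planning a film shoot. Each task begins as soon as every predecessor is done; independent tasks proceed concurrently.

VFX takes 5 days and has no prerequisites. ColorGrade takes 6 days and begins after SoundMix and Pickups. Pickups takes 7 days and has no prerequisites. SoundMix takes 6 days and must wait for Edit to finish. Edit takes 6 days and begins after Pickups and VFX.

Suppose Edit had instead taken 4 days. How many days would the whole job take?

As given, the longest chain is Pickups→Edit→SoundMix→ColorGrade = 7+6+6+6 = 25, so the finish is 25 days.
Edit lies on that path, so at 4 days the path becomes 23 days.
No other chain overtakes it, so the finish is 23 days.

23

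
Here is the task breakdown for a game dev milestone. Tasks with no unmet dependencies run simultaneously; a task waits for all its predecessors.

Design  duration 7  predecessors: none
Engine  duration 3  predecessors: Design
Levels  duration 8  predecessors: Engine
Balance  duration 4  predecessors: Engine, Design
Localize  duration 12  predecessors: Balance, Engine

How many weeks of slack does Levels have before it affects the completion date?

Critical path: Design→Engine→Balance→Localize = 7+3+4+12 = 26, so the finish is 26 weeks.
Longest path through Levels: 18 weeks (earliest finish 18, latest finish 26).
Slack of Levels = 18 − 10 = 8 weeks.

8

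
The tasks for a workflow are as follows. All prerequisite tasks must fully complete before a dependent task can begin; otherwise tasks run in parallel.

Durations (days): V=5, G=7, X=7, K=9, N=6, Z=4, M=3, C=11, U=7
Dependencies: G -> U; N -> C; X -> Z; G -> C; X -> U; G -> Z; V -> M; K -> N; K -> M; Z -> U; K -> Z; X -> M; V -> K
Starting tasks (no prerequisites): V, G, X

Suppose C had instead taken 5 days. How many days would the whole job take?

25

Baseline: V→K→N→C = 5+9+6+11 = 31 → 31 days.
C lies on that path, so at 5 days the path becomes 25 days.
That remains the longest chain; total 25 days.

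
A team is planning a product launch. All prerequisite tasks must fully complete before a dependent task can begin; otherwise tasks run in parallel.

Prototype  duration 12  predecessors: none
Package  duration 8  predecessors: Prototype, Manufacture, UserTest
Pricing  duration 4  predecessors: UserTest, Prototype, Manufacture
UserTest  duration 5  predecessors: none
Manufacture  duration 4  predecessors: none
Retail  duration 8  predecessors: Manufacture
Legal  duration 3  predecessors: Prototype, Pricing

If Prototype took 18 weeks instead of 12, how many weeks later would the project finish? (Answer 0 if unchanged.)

The binding path is Prototype→Package = 12+8 = 20; finish at 20 weeks.
Prototype is on the critical path; changing it to 18 makes that path 26 weeks.
No other chain overtakes it, so the finish is 26 weeks.
Change in finish: 26 − 20 = +6 weeks.

6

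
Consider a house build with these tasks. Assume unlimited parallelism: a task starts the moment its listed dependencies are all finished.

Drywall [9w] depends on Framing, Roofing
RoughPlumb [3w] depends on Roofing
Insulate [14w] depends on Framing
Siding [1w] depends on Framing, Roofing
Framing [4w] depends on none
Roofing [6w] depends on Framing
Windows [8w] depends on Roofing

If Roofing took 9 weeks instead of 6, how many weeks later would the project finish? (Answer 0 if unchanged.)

As given, the longest chain is Framing→Roofing→Drywall = 4+6+9 = 19, so the finish is 19 weeks.
Roofing is on the critical path; changing it to 9 makes that path 22 weeks.
That remains the longest chain; total 22 weeks.
Change in finish: 22 − 19 = +3 weeks.

3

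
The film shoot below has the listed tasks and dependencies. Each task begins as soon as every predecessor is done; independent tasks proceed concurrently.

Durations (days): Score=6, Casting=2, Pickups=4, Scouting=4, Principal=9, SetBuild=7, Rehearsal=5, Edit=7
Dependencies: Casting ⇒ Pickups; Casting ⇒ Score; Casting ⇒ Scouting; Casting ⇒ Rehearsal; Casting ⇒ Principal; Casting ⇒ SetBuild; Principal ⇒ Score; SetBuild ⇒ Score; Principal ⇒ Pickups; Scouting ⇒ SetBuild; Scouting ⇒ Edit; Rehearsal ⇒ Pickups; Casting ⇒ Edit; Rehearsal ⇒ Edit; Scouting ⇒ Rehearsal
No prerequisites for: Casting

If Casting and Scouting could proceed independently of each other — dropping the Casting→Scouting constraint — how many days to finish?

With the dependency in place, Casting→Scouting→SetBuild→Score = 2+4+7+6 = 19 sets the finish at 19 days.
Without Casting→Scouting, Scouting's earliest start moves from 2 to 0.
The longest chain is now Casting→Principal→Score = 2+9+6 = 17, so the plan takes 17 days.

17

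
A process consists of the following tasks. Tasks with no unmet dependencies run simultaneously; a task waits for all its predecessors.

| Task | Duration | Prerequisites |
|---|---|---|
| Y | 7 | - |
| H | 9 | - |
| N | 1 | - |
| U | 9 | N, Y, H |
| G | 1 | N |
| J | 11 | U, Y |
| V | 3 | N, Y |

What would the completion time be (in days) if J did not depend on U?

18

Before: longest chain H→U→J = 9+9+11 = 29, finish 29.
Without U→J, J's earliest start moves from 18 to 7.
The longest chain is now H→U = 9+9 = 18, so the process takes 18 days.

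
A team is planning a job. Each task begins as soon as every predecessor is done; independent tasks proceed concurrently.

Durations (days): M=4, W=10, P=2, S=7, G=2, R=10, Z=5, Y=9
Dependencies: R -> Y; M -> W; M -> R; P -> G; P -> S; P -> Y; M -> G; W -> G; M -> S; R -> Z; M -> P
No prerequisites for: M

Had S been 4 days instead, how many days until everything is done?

As given, the longest chain is M→R→Y = 4+10+9 = 23, so the finish is 23 days.
The longest path through S is only 13 days, so S has float 10.
No other chain overtakes it, so the finish is 23 days.

23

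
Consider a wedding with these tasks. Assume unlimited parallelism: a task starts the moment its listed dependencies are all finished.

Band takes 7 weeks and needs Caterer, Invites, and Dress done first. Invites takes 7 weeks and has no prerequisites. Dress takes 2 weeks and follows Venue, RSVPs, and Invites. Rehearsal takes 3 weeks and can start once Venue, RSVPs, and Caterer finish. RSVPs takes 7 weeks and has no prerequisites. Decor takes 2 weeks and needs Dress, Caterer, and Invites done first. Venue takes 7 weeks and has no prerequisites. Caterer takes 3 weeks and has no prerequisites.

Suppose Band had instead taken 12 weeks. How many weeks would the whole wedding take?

As given, the longest chain is Venue→Dress→Band = 7+2+7 = 16, so the finish is 16 weeks.
Since Band is critical, the +5 change carries straight to that chain (now 21 weeks).
The critical path is still Venue→Dress→Band; finish is now 21 weeks.

21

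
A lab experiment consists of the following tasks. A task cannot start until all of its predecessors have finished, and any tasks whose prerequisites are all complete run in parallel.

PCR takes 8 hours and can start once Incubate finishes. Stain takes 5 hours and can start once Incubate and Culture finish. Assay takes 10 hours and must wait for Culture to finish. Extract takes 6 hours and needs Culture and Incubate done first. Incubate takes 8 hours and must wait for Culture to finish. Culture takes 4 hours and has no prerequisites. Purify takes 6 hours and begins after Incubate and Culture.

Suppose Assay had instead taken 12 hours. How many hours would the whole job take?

20

Baseline: Culture→Incubate→PCR = 4+8+8 = 20 → 20 hours.
Assay has 6 hours of float (longest path through it is 14).
That remains the longest chain; total 20 hours.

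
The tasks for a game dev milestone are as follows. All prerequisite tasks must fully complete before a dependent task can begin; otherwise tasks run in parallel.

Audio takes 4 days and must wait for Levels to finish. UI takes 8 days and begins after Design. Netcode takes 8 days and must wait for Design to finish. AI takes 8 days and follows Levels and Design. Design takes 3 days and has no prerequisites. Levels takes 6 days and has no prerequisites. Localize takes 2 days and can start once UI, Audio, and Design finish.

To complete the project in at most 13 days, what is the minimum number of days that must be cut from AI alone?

1

Current finish: 14 days; target: 13.
AI is on every critical path, so each day cut from AI cuts the finish by one (this holds down to a finish of 13).
Need 14 − 13 = 1 day off AI → AI becomes 7 days, finish becomes 13.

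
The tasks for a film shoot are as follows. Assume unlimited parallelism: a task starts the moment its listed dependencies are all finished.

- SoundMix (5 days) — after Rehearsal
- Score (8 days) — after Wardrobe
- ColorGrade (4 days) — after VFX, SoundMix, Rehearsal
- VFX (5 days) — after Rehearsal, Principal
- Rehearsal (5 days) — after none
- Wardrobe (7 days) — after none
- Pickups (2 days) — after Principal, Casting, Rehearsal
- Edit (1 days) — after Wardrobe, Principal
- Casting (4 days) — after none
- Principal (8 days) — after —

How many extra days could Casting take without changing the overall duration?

Critical path: Principal→VFX→ColorGrade = 8+5+4 = 17, so the finish is 17 days.
Longest path through Casting: 6 days (earliest finish 4, latest finish 15).
So Casting can slip 15 − 4 = 11 days.

11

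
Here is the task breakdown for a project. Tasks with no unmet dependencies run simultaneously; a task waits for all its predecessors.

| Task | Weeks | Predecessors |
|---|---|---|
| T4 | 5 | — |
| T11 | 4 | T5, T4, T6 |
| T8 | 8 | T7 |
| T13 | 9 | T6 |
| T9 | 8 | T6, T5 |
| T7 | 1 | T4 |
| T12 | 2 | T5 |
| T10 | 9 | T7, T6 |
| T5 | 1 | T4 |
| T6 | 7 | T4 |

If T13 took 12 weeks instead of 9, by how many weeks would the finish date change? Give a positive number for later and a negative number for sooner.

3

Baseline: T4→T6→T13 = 5+7+9 = 21 → 21 weeks.
T13 is on the critical path; changing it to 12 makes that path 24 weeks.
That remains the longest chain; total 24 weeks.
Change in finish: 24 − 21 = +3 weeks.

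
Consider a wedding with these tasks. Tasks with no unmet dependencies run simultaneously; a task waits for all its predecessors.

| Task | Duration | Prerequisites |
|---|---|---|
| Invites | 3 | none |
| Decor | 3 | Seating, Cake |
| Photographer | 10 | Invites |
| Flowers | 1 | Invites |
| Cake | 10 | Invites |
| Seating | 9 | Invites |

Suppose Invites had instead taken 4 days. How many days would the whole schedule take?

17

Actual critical path: Invites→Cake→Decor = 3+10+3 = 16 ⇒ 16 days.
Since Invites is critical, the +1 change carries straight to that chain (now 17 days).
No other chain overtakes it, so the finish is 17 days.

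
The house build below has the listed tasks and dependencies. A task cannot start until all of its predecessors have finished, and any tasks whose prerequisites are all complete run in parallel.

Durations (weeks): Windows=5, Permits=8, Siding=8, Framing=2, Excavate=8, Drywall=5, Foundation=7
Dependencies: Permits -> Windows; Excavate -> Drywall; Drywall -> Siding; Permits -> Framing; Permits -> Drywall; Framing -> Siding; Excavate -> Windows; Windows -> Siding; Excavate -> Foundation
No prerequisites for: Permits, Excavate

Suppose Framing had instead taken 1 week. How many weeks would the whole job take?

Actual critical path: Permits→Windows→Siding = 8+5+8 = 21 ⇒ 21 weeks.
Framing is off the critical path — its longest chain is 18 weeks, giving 3 of slack.
That remains the longest chain; total 21 weeks.

21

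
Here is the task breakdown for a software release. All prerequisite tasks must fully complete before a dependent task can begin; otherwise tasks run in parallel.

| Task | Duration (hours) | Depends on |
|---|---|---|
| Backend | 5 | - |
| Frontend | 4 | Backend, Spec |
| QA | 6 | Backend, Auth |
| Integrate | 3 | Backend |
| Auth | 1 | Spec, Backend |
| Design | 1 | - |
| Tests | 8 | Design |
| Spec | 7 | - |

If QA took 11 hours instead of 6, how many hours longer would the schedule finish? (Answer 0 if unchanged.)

5

The binding path is Spec→Auth→QA = 7+1+6 = 14; finish at 14 hours.
QA is on the critical path; changing it to 11 makes that path 19 hours.
No other chain overtakes it, so the finish is 19 hours.
Change in finish: 19 − 14 = +5 hours.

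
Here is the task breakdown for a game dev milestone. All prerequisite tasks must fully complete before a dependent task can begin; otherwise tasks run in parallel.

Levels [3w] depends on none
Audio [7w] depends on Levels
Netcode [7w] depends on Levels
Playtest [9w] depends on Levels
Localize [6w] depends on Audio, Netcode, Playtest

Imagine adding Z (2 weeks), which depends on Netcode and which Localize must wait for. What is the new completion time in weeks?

18

Originally the game dev milestone takes 18 weeks.
With Z inserted, Localize now waits for max(Audio, Netcode, Playtest, Z).
New critical path: Levels→Netcode→Z→Localize = 3+7+2+6 = 18 ⇒ 18 weeks.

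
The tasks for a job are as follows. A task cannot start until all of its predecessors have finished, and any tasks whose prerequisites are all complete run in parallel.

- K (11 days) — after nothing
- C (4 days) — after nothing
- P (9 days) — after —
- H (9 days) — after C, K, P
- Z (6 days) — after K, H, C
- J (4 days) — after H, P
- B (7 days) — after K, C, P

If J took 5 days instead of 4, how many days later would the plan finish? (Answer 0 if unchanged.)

0

The binding path is K→H→Z = 11+9+6 = 26; finish at 26 days.
The longest path through J is only 24 days, so J has float 2.
No other chain overtakes it, so the finish is 26 days.
Change in finish: 26 − 26 = +0 days.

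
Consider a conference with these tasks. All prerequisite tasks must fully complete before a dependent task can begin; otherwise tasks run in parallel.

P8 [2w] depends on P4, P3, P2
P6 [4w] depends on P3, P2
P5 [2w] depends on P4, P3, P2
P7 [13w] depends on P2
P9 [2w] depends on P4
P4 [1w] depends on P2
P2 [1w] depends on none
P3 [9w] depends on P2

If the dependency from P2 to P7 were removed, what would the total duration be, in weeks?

Before: longest chain P2→P3→P6 = 1+9+4 = 14, finish 14.
Without P2→P7, P7's earliest start moves from 1 to 0.
New critical path: P2→P3→P6 = 1+9+4 = 14 ⇒ 14 weeks.

14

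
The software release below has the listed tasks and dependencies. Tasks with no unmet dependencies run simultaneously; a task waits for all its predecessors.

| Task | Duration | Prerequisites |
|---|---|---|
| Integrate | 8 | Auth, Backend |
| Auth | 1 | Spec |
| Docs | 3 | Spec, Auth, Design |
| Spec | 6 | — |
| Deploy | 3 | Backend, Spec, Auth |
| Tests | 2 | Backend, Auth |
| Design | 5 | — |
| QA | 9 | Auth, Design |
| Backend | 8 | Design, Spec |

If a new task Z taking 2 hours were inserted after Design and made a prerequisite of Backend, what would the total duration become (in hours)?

Originally the schedule takes 22 hours.
With Z inserted, Backend now waits for max(Design, Spec, Z).
New critical path: Design→Z→Backend→Integrate = 5+2+8+8 = 23 ⇒ 23 hours.

23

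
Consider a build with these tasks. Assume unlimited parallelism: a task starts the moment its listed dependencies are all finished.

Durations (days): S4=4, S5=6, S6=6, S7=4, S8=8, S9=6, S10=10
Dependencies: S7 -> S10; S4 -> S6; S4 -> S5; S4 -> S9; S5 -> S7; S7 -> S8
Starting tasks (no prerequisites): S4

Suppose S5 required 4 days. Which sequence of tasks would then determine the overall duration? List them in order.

Critical path before the change: S4→S5→S7→S10 = 4+6+4+10 = 24 giving 24 days.
S5 is on the critical path; changing it to 4 makes that path 22 days.
That remains the longest chain; total 22 days.

S4, S5, S7, S10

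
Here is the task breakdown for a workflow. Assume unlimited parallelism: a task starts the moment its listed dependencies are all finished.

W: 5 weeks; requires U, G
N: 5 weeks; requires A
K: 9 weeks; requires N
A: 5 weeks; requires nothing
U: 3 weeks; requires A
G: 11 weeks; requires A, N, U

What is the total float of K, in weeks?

7

A→N→G→W = 5+5+11+5 = 26 sets the makespan at 26 weeks.
Longest path through K: 19 weeks (earliest finish 19, latest finish 26).
So K can slip 26 − 19 = 7 weeks.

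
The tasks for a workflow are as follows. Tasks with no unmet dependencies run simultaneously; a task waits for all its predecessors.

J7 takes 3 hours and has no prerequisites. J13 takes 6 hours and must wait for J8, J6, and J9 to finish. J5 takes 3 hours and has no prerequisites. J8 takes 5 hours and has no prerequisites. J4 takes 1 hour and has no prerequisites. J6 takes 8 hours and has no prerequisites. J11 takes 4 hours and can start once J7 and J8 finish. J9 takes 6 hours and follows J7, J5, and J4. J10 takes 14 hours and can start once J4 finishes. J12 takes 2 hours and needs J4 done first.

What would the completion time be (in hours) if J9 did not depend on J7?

15

Original critical path: J4→J10 = 1+14 = 15 ⇒ 15 hours.
Dropping J7→J9 doesn't change J9's earliest start (3); another predecessor still binds.
After: J4→J10 = 1+14 = 15 → 15 hours.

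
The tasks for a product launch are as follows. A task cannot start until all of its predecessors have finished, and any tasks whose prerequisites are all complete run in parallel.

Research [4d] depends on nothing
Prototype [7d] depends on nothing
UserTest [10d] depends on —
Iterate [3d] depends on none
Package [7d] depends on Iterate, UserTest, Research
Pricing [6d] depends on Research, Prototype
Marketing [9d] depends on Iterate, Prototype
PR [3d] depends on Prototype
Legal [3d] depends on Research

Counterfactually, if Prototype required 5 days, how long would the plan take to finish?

17

Actual critical path: UserTest→Package = 10+7 = 17 ⇒ 17 days.
The longest path through Prototype is only 16 days, so Prototype has float 1.
The critical path is still UserTest→Package; finish is now 17 days.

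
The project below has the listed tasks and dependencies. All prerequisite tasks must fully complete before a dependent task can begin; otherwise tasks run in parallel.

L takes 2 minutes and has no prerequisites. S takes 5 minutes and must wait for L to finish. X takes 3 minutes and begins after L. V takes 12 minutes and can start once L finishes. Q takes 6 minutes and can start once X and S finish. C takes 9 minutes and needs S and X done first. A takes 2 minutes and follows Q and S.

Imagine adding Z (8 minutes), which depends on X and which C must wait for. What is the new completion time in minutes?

22

Originally the job takes 16 minutes.
With Z inserted, C now waits for max(S, X, Z).
New critical path: L→X→Z→C = 2+3+8+9 = 22 ⇒ 22 minutes.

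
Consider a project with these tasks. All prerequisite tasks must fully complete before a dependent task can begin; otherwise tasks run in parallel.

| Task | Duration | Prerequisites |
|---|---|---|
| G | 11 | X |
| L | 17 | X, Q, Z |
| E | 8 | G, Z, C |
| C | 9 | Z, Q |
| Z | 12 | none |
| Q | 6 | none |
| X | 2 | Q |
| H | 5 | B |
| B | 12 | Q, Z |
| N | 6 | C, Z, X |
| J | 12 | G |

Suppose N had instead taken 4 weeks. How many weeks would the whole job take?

Actual critical path: Q→X→G→J = 6+2+11+12 = 31 ⇒ 31 weeks.
The longest path through N is only 27 weeks, so N has float 4.
No other chain overtakes it, so the finish is 31 weeks.

31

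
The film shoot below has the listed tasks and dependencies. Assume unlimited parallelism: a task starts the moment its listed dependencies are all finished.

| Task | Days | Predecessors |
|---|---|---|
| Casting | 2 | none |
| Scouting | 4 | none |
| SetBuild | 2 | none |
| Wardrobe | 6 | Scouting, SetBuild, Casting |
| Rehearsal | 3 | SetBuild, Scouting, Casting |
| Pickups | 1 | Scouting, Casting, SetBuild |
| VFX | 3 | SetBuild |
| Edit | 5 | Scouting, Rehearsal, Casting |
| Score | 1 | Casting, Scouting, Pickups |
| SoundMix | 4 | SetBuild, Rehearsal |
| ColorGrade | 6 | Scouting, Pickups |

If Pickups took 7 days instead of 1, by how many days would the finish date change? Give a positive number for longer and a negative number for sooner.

5

The binding path is Scouting→Rehearsal→Edit = 4+3+5 = 12; finish at 12 days.
Pickups has 1 day of float (longest path through it is 11).
Now Scouting→Pickups→ColorGrade = 4+7+6 = 17 is longest, so the finish becomes 17 days.
Change in finish: 17 − 12 = +5 days.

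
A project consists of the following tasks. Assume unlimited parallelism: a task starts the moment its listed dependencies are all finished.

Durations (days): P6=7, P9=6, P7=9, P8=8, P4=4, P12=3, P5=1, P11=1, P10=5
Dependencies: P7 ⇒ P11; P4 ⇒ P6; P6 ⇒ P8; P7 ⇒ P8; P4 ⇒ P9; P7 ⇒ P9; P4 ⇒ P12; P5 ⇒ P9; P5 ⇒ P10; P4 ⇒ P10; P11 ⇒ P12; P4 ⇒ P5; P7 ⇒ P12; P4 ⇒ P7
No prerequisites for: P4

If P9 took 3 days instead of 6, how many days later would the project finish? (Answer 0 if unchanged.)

0

Baseline: P4→P7→P8 = 4+9+8 = 21 → 21 days.
The longest path through P9 is only 19 days, so P9 has float 2.
No other chain overtakes it, so the finish is 21 days.
Change in finish: 21 − 21 = +0 days.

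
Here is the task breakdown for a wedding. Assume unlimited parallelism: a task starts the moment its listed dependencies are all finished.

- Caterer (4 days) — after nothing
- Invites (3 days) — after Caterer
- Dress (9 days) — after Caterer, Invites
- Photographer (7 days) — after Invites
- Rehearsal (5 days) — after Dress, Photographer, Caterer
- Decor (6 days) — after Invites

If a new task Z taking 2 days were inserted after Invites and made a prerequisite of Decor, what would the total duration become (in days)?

21

Originally the plan takes 21 days.
With Z inserted, Decor now waits for max(Invites, Z).
New critical path: Caterer→Invites→Dress→Rehearsal = 4+3+9+5 = 21 ⇒ 21 days.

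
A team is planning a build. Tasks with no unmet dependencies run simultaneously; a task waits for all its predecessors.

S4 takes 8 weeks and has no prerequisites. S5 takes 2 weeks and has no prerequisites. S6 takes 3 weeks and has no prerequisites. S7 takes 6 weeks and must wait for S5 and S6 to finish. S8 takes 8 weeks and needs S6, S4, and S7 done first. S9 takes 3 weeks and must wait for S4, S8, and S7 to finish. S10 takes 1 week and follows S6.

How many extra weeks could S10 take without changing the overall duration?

16

S6→S7→S8→S9 = 3+6+8+3 = 20 sets the makespan at 20 weeks.
The longest chain containing S10 totals 4 weeks.
Float = 20 − 4 = 16.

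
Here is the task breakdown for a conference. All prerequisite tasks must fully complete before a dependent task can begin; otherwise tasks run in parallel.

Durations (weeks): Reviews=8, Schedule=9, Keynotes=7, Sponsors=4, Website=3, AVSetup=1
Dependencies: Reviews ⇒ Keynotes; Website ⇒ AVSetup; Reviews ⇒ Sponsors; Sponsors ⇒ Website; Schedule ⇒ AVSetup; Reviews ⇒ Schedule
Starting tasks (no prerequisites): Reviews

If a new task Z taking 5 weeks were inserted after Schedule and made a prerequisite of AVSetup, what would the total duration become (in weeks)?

Originally the plan takes 18 weeks.
With Z inserted, AVSetup now waits for max(Schedule, Website, Z).
New critical path: Reviews→Schedule→Z→AVSetup = 8+9+5+1 = 23 ⇒ 23 weeks.

23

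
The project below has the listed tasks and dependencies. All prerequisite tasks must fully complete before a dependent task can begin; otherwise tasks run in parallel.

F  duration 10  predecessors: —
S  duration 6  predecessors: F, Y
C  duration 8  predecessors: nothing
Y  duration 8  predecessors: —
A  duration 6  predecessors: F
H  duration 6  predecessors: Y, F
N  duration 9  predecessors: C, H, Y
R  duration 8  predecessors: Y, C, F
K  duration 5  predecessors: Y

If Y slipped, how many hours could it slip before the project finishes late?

The longest chain is F→H→N = 10+6+9 = 25; overall finish 25 hours.
Y finishes as early as 8 and must finish by 10.
Float = 25 − 23 = 2.

2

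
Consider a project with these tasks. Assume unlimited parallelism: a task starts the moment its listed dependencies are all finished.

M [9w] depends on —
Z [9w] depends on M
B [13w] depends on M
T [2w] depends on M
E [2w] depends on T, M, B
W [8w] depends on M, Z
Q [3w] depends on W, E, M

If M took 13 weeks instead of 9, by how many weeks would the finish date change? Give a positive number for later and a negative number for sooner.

Actual critical path: M→Z→W→Q = 9+9+8+3 = 29 ⇒ 29 weeks.
M lies on that path, so at 13 weeks the path becomes 33 weeks.
The critical path is still M→Z→W→Q; finish is now 33 weeks.
Change in finish: 33 − 29 = +4 weeks.

4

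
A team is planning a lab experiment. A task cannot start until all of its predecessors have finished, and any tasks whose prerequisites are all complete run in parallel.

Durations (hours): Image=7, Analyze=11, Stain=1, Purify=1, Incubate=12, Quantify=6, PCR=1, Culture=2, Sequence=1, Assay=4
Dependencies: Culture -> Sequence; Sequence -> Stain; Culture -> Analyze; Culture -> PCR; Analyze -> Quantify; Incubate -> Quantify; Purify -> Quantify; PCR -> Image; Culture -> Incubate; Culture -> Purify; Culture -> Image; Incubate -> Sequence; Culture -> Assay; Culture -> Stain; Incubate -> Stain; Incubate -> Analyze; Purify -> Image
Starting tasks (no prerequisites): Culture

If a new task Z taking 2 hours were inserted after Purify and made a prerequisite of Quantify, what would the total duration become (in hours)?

Originally the lab experiment takes 31 hours.
With Z inserted, Quantify now waits for max(Purify, Analyze, Incubate, Z).
New critical path: Culture→Incubate→Analyze→Quantify = 2+12+11+6 = 31 ⇒ 31 hours.

31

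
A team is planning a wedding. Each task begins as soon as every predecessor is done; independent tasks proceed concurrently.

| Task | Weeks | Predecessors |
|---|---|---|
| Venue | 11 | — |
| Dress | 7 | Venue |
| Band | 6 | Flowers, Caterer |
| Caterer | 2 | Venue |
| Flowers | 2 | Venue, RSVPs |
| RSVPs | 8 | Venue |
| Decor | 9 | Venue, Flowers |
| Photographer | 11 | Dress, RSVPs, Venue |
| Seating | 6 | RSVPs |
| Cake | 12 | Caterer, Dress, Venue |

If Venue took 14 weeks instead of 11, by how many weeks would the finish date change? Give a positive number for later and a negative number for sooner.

3

Critical path before the change: Venue→RSVPs→Flowers→Decor = 11+8+2+9 = 30 giving 30 weeks.
Venue lies on that path, so at 14 weeks the path becomes 33 weeks.
No other chain overtakes it, so the finish is 33 weeks.
Change in finish: 33 − 30 = +3 weeks.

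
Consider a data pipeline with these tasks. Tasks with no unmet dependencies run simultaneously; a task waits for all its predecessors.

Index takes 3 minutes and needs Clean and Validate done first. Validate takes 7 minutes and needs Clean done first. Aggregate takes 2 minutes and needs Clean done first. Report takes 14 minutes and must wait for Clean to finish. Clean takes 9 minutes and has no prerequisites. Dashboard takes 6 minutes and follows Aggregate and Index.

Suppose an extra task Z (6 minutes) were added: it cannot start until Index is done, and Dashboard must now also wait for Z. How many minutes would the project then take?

Originally the project takes 25 minutes.
With Z inserted, Dashboard now waits for max(Aggregate, Index, Z).
New critical path: Clean→Validate→Index→Z→Dashboard = 9+7+3+6+6 = 31 ⇒ 31 minutes.

31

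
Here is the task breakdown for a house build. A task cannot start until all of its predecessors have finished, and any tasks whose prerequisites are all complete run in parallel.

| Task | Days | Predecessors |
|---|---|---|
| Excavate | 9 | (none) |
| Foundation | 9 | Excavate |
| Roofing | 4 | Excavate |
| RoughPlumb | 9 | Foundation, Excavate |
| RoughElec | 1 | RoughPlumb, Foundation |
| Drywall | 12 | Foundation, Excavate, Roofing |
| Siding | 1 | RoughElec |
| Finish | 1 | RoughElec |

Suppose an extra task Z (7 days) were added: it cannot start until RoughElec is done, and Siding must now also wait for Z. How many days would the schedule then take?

36

Originally the schedule takes 30 days.
With Z inserted, Siding now waits for max(RoughElec, Z).
New critical path: Excavate→Foundation→RoughPlumb→RoughElec→Z→Siding = 9+9+9+1+7+1 = 36 ⇒ 36 days.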